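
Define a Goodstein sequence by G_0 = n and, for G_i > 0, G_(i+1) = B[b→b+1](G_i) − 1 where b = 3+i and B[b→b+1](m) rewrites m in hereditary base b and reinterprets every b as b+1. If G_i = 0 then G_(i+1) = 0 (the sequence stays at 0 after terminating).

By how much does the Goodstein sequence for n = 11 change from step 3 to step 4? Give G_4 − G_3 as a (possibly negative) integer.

G_0=11  [base 3] 3^2 + 2  →[3↦4]→  4^2 + 2 = 18  −1 ⇒ G_1=17
G_1=17  [base 4] 4^2 + 1  →[4↦5]→  5^2 + 1 = 26  −1 ⇒ G_2=25
G_2=25  [base 5] 5^2  →[5↦6]→  6^2 = 36  −1 ⇒ G_3=35
G_3=35  [base 6] 5·6 + 5  →[6↦7]→  5·7 + 5 = 40  −1 ⇒ G_4=39

4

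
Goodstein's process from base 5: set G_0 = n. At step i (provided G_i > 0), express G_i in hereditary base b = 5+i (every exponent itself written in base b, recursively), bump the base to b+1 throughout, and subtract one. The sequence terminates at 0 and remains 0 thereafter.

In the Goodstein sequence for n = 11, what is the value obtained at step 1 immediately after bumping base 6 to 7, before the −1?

14

(0) 11|_5 = 2·5 + 1 ↦ 2·6 + 1|_6 = 13 ⇒ 12
(1) 12|_6 = 2·6 ↦ 2·7|_7 = 14 ⇒ 13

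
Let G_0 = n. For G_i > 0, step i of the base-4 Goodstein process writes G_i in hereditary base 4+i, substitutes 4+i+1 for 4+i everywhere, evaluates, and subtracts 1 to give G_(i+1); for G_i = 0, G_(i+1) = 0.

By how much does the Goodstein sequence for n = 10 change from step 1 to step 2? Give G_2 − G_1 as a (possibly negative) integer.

[0] 10 ≡ 2·4 + 2 (base 4). Lift 5: 12. −1: 11.
[1] 11 ≡ 2·5 + 1 (base 5). Lift 6: 13. −1: 12.

1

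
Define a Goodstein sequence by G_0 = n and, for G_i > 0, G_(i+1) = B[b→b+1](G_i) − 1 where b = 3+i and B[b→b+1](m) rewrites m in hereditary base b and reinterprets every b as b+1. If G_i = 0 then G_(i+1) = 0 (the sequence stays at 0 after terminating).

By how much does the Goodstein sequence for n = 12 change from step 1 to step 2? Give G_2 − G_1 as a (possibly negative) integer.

8

step 0: 12 = 3^2 + 3; sub 4 for 3: 4^2 + 4; = 20; G_1 = 20−1 = 19
step 1: 19 = 4^2 + 3; sub 5 for 4: 5^2 + 3; = 28; G_2 = 28−1 = 27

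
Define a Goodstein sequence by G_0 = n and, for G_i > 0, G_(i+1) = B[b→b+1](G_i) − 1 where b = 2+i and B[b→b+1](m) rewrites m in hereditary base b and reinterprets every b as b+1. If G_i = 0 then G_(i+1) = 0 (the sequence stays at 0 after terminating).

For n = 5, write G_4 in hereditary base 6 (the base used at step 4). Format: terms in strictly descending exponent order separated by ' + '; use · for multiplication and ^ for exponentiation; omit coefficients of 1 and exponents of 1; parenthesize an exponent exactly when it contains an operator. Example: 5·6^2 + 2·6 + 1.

3·6^3 + 3·6^2 + 3·6 + 1

base 2: 5 = 2^2 + 1; at 3: 3^3 + 1 = 28; next = 27
base 3: 27 = 3^3; at 4: 4^4 = 256; next = 255
base 4: 255 = 3·4^3 + 3·4^2 + 3·4 + 3; at 5: 3·5^3 + 3·5^2 + 3·5 + 3 = 468; next = 467
base 5: 467 = 3·5^3 + 3·5^2 + 3·5 + 2; at 6: 3·6^3 + 3·6^2 + 3·6 + 2 = 776; next = 775
base 6: 775 = 3·6^3 + 3·6^2 + 3·6 + 1; at 7: 3·7^3 + 3·7^2 + 3·7 + 1 = 1198; next = 1197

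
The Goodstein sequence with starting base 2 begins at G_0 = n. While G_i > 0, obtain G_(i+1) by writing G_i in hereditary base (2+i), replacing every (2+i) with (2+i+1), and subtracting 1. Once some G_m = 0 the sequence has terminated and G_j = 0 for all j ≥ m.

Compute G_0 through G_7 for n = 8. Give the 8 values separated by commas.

[0] 8 ≡ 2^(2 + 1) (base 2). Lift 3: 81. −1: 80.
[1] 80 ≡ 2·3^3 + 2·3^2 + 2·3 + 2 (base 3). Lift 4: 554. −1: 553.
[2] 553 ≡ 2·4^4 + 2·4^2 + 2·4 + 1 (base 4). Lift 5: 6311. −1: 6310.
[3] 6310 ≡ 2·5^5 + 2·5^2 + 2·5 (base 5). Lift 6: 93396. −1: 93395.
[4] 93395 ≡ 2·6^6 + 2·6^2 + 6 + 5 (base 6). Lift 7: 1647196. −1: 1647195.
[5] 1647195 ≡ 2·7^7 + 2·7^2 + 7 + 4 (base 7). Lift 8: 33554572. −1: 33554571.
[6] 33554571 ≡ 2·8^8 + 2·8^2 + 8 + 3 (base 8). Lift 9: 774841152. −1: 774841151.

8, 80, 553, 6310, 93395, 1647195, 33554571, 774841151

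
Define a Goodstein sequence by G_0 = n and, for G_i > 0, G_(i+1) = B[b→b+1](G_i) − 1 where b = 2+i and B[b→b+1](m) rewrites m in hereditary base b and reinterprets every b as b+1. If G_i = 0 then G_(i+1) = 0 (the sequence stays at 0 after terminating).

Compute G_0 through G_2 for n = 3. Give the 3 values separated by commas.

step 0: 3 = 2 + 1; sub 3 for 2: 3 + 1; = 4; G_1 = 4−1 = 3
step 1: 3 = 3; sub 4 for 3: 4; = 4; G_2 = 4−1 = 3

3, 3, 3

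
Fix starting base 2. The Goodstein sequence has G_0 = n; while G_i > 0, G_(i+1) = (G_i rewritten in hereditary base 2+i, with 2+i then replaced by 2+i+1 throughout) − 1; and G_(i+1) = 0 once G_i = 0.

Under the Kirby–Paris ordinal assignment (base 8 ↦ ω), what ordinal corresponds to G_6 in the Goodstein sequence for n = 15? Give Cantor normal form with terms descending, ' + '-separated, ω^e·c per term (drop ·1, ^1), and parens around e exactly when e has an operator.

ω^(ω + 1) + ω^7·7 + ω^6·7 + ω^5·7 + ω^4·7 + ω^3·7 + ω^2·7 + ω·7 + 7

step 0: 15 = 2^(2 + 1) + 2^2 + 2 + 1; sub 3 for 2: 3^(3 + 1) + 3^3 + 3 + 1; = 112; G_1 = 112−1 = 111
step 1: 111 = 3^(3 + 1) + 3^3 + 3; sub 4 for 3: 4^(4 + 1) + 4^4 + 4; = 1284; G_2 = 1284−1 = 1283
step 2: 1283 = 4^(4 + 1) + 4^4 + 3; sub 5 for 4: 5^(5 + 1) + 5^5 + 3; = 18753; G_3 = 18753−1 = 18752
step 3: 18752 = 5^(5 + 1) + 5^5 + 2; sub 6 for 5: 6^(6 + 1) + 6^6 + 2; = 326594; G_4 = 326594−1 = 326593
step 4: 326593 = 6^(6 + 1) + 6^6 + 1; sub 7 for 6: 7^(7 + 1) + 7^7 + 1; = 6588345; G_5 = 6588345−1 = 6588344
step 5: 6588344 = 7^(7 + 1) + 7^7; sub 8 for 7: 8^(8 + 1) + 8^8; = 150994944; G_6 = 150994944−1 = 150994943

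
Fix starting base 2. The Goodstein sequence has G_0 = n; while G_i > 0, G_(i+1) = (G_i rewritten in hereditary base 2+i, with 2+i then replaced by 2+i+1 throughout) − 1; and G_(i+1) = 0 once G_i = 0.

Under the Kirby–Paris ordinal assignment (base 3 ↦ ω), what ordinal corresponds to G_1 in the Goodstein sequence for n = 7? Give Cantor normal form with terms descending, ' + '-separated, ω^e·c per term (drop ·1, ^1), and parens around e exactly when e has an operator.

G_0 = 7. HB_2(7) = 2^2 + 2 + 1. Bump = 31. G_1 = 30.
G_1 = 30. HB_3(30) = 3^3 + 3. Bump = 260. G_2 = 259.

ω^ω + ω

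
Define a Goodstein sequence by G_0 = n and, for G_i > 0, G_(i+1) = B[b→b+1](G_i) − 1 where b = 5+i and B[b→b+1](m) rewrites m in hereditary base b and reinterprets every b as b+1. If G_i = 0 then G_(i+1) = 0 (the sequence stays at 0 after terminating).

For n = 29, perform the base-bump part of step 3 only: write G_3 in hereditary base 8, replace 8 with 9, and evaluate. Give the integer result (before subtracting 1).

82

i=0: 29 = 5^2 + 4 (b=5); 5→6: 6^2 + 4 = 40; 40−1 = 39
i=1: 39 = 6^2 + 3 (b=6); 6→7: 7^2 + 3 = 52; 52−1 = 51
i=2: 51 = 7^2 + 2 (b=7); 7→8: 8^2 + 2 = 66; 66−1 = 65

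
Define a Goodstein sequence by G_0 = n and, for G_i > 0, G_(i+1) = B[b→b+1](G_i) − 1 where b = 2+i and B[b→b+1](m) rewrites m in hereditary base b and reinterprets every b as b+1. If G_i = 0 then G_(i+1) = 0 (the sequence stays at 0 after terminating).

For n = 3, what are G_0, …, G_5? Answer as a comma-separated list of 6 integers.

[0] 3 ≡ 2 + 1 (base 2). Lift 3: 4. −1: 3.
[1] 3 ≡ 3 (base 3). Lift 4: 4. −1: 3.
[2] 3 ≡ 3 (base 4). Lift 5: 3. −1: 2.
[3] 2 ≡ 2 (base 5). Lift 6: 2. −1: 1.
[4] 1 ≡ 1 (base 6). Lift 7: 1. −1: 0.

3, 3, 3, 2, 1, 0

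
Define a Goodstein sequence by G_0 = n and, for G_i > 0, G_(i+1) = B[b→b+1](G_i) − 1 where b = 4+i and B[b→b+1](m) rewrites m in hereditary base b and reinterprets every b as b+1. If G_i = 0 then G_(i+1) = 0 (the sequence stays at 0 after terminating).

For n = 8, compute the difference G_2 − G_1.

0

base 4: 8 = 2·4; at 5: 2·5 = 10; next = 9
base 5: 9 = 5 + 4; at 6: 6 + 4 = 10; next = 9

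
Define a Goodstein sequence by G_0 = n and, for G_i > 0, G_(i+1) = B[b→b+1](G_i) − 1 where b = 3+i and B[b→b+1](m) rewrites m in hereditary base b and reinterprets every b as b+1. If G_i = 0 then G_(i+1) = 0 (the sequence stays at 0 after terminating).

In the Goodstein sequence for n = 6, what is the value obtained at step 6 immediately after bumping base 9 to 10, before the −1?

base 3: 6 = 2·3; at 4: 2·4 = 8; next = 7
base 4: 7 = 4 + 3; at 5: 5 + 3 = 8; next = 7
base 5: 7 = 5 + 2; at 6: 6 + 2 = 8; next = 7
base 6: 7 = 6 + 1; at 7: 7 + 1 = 8; next = 7
base 7: 7 = 7; at 8: 8 = 8; next = 7
base 8: 7 = 7; at 9: 7 = 7; next = 6
base 9: 6 = 6; at 10: 6 = 6; next = 5

6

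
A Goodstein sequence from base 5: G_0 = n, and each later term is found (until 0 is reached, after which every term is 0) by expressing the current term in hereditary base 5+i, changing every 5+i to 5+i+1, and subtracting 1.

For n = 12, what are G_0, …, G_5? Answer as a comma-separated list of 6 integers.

12, 13, 14, 15, 15, 15

G_0=12  [base 5] 2·5 + 2  →[5↦6]→  2·6 + 2 = 14  −1 ⇒ G_1=13
G_1=13  [base 6] 2·6 + 1  →[6↦7]→  2·7 + 1 = 15  −1 ⇒ G_2=14
G_2=14  [base 7] 2·7  →[7↦8]→  2·8 = 16  −1 ⇒ G_3=15
G_3=15  [base 8] 8 + 7  →[8↦9]→  9 + 7 = 16  −1 ⇒ G_4=15
G_4=15  [base 9] 9 + 6  →[9↦10]→  10 + 6 = 16  −1 ⇒ G_5=15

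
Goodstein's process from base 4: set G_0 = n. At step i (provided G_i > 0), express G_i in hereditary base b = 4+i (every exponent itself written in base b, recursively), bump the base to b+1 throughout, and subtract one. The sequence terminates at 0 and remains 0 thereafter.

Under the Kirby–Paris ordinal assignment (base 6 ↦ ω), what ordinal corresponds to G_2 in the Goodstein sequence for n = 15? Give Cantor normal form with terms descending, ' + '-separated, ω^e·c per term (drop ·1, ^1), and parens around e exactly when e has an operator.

ω·3 + 1

step 0: 15 = 3·4 + 3; sub 5 for 4: 3·5 + 3; = 18; G_1 = 18−1 = 17
step 1: 17 = 3·5 + 2; sub 6 for 5: 3·6 + 2; = 20; G_2 = 20−1 = 19
step 2: 19 = 3·6 + 1; sub 7 for 6: 3·7 + 1; = 22; G_3 = 22−1 = 21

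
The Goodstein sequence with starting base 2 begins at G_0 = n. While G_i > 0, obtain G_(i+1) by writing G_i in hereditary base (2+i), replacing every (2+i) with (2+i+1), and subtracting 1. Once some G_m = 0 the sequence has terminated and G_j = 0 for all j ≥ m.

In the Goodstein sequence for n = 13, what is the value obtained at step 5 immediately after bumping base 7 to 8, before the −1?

134219480

13 —HB2→ 2^(2 + 1) + 2^2 + 1 —bump→ 3^(3 + 1) + 3^3 + 1 = 109 —(−1)→ 108
108 —HB3→ 3^(3 + 1) + 3^3 —bump→ 4^(4 + 1) + 4^4 = 1280 —(−1)→ 1279
1279 —HB4→ 4^(4 + 1) + 3·4^3 + 3·4^2 + 3·4 + 3 —bump→ 5^(5 + 1) + 3·5^3 + 3·5^2 + 3·5 + 3 = 16093 —(−1)→ 16092
16092 —HB5→ 5^(5 + 1) + 3·5^3 + 3·5^2 + 3·5 + 2 —bump→ 6^(6 + 1) + 3·6^3 + 3·6^2 + 3·6 + 2 = 280712 —(−1)→ 280711
280711 —HB6→ 6^(6 + 1) + 3·6^3 + 3·6^2 + 3·6 + 1 —bump→ 7^(7 + 1) + 3·7^3 + 3·7^2 + 3·7 + 1 = 5765999 —(−1)→ 5765998
5765998 —HB7→ 7^(7 + 1) + 3·7^3 + 3·7^2 + 3·7 —bump→ 8^(8 + 1) + 3·8^3 + 3·8^2 + 3·8 = 134219480 —(−1)→ 134219479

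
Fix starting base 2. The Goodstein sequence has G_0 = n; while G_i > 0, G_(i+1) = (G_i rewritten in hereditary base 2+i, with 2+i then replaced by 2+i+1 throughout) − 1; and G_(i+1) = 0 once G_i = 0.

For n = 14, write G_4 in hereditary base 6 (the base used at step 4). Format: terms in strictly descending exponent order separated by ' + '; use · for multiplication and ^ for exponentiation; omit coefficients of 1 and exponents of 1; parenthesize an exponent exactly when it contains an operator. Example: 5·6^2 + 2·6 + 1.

6^(6 + 1) + 5·6^5 + 5·6^4 + 5·6^3 + 5·6^2 + 5·6 + 5

i=0: 14 = 2^(2 + 1) + 2^2 + 2 (b=2); 2→3: 3^(3 + 1) + 3^3 + 3 = 111; 111−1 = 110
i=1: 110 = 3^(3 + 1) + 3^3 + 2 (b=3); 3→4: 4^(4 + 1) + 4^4 + 2 = 1282; 1282−1 = 1281
i=2: 1281 = 4^(4 + 1) + 4^4 + 1 (b=4); 4→5: 5^(5 + 1) + 5^5 + 1 = 18751; 18751−1 = 18750
i=3: 18750 = 5^(5 + 1) + 5^5 (b=5); 5→6: 6^(6 + 1) + 6^6 = 326592; 326592−1 = 326591
i=4: 326591 = 6^(6 + 1) + 5·6^5 + 5·6^4 + 5·6^3 + 5·6^2 + 5·6 + 5 (b=6); 6→7: 7^(7 + 1) + 5·7^5 + 5·7^4 + 5·7^3 + 5·7^2 + 5·7 + 5 = 5862841; 5862841−1 = 5862840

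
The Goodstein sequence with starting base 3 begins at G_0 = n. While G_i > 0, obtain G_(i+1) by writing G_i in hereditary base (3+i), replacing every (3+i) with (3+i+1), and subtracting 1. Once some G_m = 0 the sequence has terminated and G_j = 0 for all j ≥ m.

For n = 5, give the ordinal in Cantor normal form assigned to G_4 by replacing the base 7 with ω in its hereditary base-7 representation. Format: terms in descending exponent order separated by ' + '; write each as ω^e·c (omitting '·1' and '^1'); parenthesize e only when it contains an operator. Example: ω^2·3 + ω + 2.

4

G_0=5  [base 3] 3 + 2  →[3↦4]→  4 + 2 = 6  −1 ⇒ G_1=5
G_1=5  [base 4] 4 + 1  →[4↦5]→  5 + 1 = 6  −1 ⇒ G_2=5
G_2=5  [base 5] 5  →[5↦6]→  6 = 6  −1 ⇒ G_3=5
G_3=5  [base 6] 5  →[6↦7]→  5 = 5  −1 ⇒ G_4=4
G_4=4  [base 7] 4  →[7↦8]→  4 = 4  −1 ⇒ G_5=3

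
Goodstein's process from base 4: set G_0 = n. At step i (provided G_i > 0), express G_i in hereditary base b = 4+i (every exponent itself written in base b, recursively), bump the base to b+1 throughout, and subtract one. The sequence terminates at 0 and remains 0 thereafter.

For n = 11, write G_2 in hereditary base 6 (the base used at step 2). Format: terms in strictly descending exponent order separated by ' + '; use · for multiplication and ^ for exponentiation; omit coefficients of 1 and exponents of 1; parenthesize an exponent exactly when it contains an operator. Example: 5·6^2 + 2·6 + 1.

2·6 + 1

11 —HB4→ 2·4 + 3 —bump→ 2·5 + 3 = 13 —(−1)→ 12
12 —HB5→ 2·5 + 2 —bump→ 2·6 + 2 = 14 —(−1)→ 13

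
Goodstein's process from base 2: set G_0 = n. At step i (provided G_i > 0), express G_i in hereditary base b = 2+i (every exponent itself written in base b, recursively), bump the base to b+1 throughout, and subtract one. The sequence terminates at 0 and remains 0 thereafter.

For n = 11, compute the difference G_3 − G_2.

G_0=11  [base 2] 2^(2 + 1) + 2 + 1  →[2↦3]→  3^(3 + 1) + 3 + 1 = 85  −1 ⇒ G_1=84
G_1=84  [base 3] 3^(3 + 1) + 3  →[3↦4]→  4^(4 + 1) + 4 = 1028  −1 ⇒ G_2=1027
G_2=1027  [base 4] 4^(4 + 1) + 3  →[4↦5]→  5^(5 + 1) + 3 = 15628  −1 ⇒ G_3=15627

14600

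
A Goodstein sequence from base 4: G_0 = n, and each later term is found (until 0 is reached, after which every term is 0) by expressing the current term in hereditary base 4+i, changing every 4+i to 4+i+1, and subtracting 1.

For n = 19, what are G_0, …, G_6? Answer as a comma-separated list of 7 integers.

19, 27, 37, 49, 63, 69, 75

step 0: 19 = 4^2 + 3; sub 5 for 4: 5^2 + 3; = 28; G_1 = 28−1 = 27
step 1: 27 = 5^2 + 2; sub 6 for 5: 6^2 + 2; = 38; G_2 = 38−1 = 37
step 2: 37 = 6^2 + 1; sub 7 for 6: 7^2 + 1; = 50; G_3 = 50−1 = 49
step 3: 49 = 7^2; sub 8 for 7: 8^2; = 64; G_4 = 64−1 = 63
step 4: 63 = 7·8 + 7; sub 9 for 8: 7·9 + 7; = 70; G_5 = 70−1 = 69
step 5: 69 = 7·9 + 6; sub 10 for 9: 7·10 + 6; = 76; G_6 = 76−1 = 75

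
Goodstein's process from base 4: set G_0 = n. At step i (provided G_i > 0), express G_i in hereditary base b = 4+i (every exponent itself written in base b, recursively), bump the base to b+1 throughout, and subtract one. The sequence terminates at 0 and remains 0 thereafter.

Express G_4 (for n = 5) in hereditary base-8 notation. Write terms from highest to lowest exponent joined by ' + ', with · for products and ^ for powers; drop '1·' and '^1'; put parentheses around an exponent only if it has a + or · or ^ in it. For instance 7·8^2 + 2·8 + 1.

3

i=0: 5 = 4 + 1 (b=4); 4→5: 5 + 1 = 6; 6−1 = 5
i=1: 5 = 5 (b=5); 5→6: 6 = 6; 6−1 = 5
i=2: 5 = 5 (b=6); 6→7: 5 = 5; 5−1 = 4
i=3: 4 = 4 (b=7); 7→8: 4 = 4; 4−1 = 3
i=4: 3 = 3 (b=8); 8→9: 3 = 3; 3−1 = 2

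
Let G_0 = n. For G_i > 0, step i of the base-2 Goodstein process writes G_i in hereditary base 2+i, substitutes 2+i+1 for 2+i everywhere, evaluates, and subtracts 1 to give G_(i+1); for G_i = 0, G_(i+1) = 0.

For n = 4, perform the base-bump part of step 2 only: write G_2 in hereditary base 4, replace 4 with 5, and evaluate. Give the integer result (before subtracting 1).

i=0: 4 = 2^2 (b=2); 2→3: 3^3 = 27; 27−1 = 26
i=1: 26 = 2·3^2 + 2·3 + 2 (b=3); 3→4: 2·4^2 + 2·4 + 2 = 42; 42−1 = 41
i=2: 41 = 2·4^2 + 2·4 + 1 (b=4); 4→5: 2·5^2 + 2·5 + 1 = 61; 61−1 = 60

61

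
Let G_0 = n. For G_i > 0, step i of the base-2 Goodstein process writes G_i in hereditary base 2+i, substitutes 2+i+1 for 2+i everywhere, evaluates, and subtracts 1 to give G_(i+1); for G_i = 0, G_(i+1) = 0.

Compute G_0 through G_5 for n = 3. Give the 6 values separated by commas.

3 —HB2→ 2 + 1 —bump→ 3 + 1 = 4 —(−1)→ 3
3 —HB3→ 3 —bump→ 4 = 4 —(−1)→ 3
3 —HB4→ 3 —bump→ 3 = 3 —(−1)→ 2
2 —HB5→ 2 —bump→ 2 = 2 —(−1)→ 1
1 —HB6→ 1 —bump→ 1 = 1 —(−1)→ 0

3, 3, 3, 2, 1, 0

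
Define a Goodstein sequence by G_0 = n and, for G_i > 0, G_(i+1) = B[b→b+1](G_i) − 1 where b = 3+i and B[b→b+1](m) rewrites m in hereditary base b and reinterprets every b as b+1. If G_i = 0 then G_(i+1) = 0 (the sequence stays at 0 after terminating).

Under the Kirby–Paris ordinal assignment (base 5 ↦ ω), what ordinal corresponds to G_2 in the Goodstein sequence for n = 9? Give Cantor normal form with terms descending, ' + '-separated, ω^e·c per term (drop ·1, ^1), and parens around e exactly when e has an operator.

ω·3 + 2

base 3: 9 = 3^2; at 4: 4^2 = 16; next = 15
base 4: 15 = 3·4 + 3; at 5: 3·5 + 3 = 18; next = 17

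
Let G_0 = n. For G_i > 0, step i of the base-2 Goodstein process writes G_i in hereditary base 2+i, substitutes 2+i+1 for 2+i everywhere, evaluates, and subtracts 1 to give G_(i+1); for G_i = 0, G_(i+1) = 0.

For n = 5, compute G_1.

G_0 = 5. HB_2(5) = 2^2 + 1. Bump = 28. G_1 = 27.
G_1 = 27. HB_3(27) = 3^3. Bump = 256. G_2 = 255.

27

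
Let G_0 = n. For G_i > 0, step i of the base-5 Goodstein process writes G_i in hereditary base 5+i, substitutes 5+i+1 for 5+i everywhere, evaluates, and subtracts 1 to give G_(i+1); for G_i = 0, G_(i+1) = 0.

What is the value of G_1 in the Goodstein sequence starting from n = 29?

base 5: 29 = 5^2 + 4; at 6: 6^2 + 4 = 40; next = 39
base 6: 39 = 6^2 + 3; at 7: 7^2 + 3 = 52; next = 51

39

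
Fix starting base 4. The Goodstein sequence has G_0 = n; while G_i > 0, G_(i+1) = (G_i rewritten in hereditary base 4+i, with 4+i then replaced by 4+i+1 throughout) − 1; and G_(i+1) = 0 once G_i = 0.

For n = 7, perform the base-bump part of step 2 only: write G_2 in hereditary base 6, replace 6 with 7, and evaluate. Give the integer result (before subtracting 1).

i=0: 7 = 4 + 3 (b=4); 4→5: 5 + 3 = 8; 8−1 = 7
i=1: 7 = 5 + 2 (b=5); 5→6: 6 + 2 = 8; 8−1 = 7
i=2: 7 = 6 + 1 (b=6); 6→7: 7 + 1 = 8; 8−1 = 7

8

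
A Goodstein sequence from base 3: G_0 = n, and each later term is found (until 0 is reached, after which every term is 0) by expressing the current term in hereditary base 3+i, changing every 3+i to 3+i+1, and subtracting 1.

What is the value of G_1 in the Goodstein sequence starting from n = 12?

19

G_0 = 12. HB_3(12) = 3^2 + 3. Bump = 20. G_1 = 19.
G_1 = 19. HB_4(19) = 4^2 + 3. Bump = 28. G_2 = 27.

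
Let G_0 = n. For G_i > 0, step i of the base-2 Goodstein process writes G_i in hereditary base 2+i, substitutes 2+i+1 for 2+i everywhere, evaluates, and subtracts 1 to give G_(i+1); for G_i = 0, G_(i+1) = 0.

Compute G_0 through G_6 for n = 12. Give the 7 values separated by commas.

step 0: 12 = 2^(2 + 1) + 2^2; sub 3 for 2: 3^(3 + 1) + 3^3; = 108; G_1 = 108−1 = 107
step 1: 107 = 3^(3 + 1) + 2·3^2 + 2·3 + 2; sub 4 for 3: 4^(4 + 1) + 2·4^2 + 2·4 + 2; = 1066; G_2 = 1066−1 = 1065
step 2: 1065 = 4^(4 + 1) + 2·4^2 + 2·4 + 1; sub 5 for 4: 5^(5 + 1) + 2·5^2 + 2·5 + 1; = 15686; G_3 = 15686−1 = 15685
step 3: 15685 = 5^(5 + 1) + 2·5^2 + 2·5; sub 6 for 5: 6^(6 + 1) + 2·6^2 + 2·6; = 280020; G_4 = 280020−1 = 280019
step 4: 280019 = 6^(6 + 1) + 2·6^2 + 6 + 5; sub 7 for 6: 7^(7 + 1) + 2·7^2 + 7 + 5; = 5764911; G_5 = 5764911−1 = 5764910
step 5: 5764910 = 7^(7 + 1) + 2·7^2 + 7 + 4; sub 8 for 7: 8^(8 + 1) + 2·8^2 + 8 + 4; = 134217868; G_6 = 134217868−1 = 134217867

12, 107, 1065, 15685, 280019, 5764910, 134217867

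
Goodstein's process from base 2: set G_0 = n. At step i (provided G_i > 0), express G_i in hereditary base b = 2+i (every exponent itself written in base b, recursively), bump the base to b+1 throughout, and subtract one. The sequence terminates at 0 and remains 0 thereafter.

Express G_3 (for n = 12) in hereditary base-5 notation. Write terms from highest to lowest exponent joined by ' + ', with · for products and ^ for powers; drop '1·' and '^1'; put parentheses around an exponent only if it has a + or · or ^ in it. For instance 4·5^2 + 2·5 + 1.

step 0: 12 = 2^(2 + 1) + 2^2; sub 3 for 2: 3^(3 + 1) + 3^3; = 108; G_1 = 108−1 = 107
step 1: 107 = 3^(3 + 1) + 2·3^2 + 2·3 + 2; sub 4 for 3: 4^(4 + 1) + 2·4^2 + 2·4 + 2; = 1066; G_2 = 1066−1 = 1065
step 2: 1065 = 4^(4 + 1) + 2·4^2 + 2·4 + 1; sub 5 for 4: 5^(5 + 1) + 2·5^2 + 2·5 + 1; = 15686; G_3 = 15686−1 = 15685
step 3: 15685 = 5^(5 + 1) + 2·5^2 + 2·5; sub 6 for 5: 6^(6 + 1) + 2·6^2 + 2·6; = 280020; G_4 = 280020−1 = 280019

5^(5 + 1) + 2·5^2 + 2·5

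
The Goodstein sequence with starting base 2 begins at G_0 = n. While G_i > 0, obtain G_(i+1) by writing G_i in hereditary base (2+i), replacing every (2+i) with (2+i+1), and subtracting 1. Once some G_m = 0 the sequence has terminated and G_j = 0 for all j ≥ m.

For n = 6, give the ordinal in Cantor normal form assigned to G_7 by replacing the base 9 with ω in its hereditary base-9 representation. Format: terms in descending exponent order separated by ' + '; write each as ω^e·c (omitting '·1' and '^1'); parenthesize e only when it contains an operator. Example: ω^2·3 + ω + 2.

ω^5·5 + ω^4·5 + ω^3·5 + ω^2·5 + ω·5 + 2

G_0=6  [base 2] 2^2 + 2  →[2↦3]→  3^3 + 3 = 30  −1 ⇒ G_1=29
G_1=29  [base 3] 3^3 + 2  →[3↦4]→  4^4 + 2 = 258  −1 ⇒ G_2=257
G_2=257  [base 4] 4^4 + 1  →[4↦5]→  5^5 + 1 = 3126  −1 ⇒ G_3=3125
G_3=3125  [base 5] 5^5  →[5↦6]→  6^6 = 46656  −1 ⇒ G_4=46655
G_4=46655  [base 6] 5·6^5 + 5·6^4 + 5·6^3 + 5·6^2 + 5·6 + 5  →[6↦7]→  5·7^5 + 5·7^4 + 5·7^3 + 5·7^2 + 5·7 + 5 = 98040  −1 ⇒ G_5=98039
G_5=98039  [base 7] 5·7^5 + 5·7^4 + 5·7^3 + 5·7^2 + 5·7 + 4  →[7↦8]→  5·8^5 + 5·8^4 + 5·8^3 + 5·8^2 + 5·8 + 4 = 187244  −1 ⇒ G_6=187243
G_6=187243  [base 8] 5·8^5 + 5·8^4 + 5·8^3 + 5·8^2 + 5·8 + 3  →[8↦9]→  5·9^5 + 5·9^4 + 5·9^3 + 5·9^2 + 5·9 + 3 = 332148  −1 ⇒ G_7=332147
G_7=332147  [base 9] 5·9^5 + 5·9^4 + 5·9^3 + 5·9^2 + 5·9 + 2  →[9↦10]→  5·10^5 + 5·10^4 + 5·10^3 + 5·10^2 + 5·10 + 2 = 555552  −1 ⇒ G_8=555551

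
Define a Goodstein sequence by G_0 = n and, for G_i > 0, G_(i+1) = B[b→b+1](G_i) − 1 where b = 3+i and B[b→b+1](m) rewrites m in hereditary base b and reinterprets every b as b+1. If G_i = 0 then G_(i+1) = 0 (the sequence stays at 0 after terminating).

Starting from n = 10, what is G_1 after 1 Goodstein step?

G_0 = 10. HB_3(10) = 3^2 + 1. Bump = 17. G_1 = 16.
G_1 = 16. HB_4(16) = 4^2. Bump = 25. G_2 = 24.

16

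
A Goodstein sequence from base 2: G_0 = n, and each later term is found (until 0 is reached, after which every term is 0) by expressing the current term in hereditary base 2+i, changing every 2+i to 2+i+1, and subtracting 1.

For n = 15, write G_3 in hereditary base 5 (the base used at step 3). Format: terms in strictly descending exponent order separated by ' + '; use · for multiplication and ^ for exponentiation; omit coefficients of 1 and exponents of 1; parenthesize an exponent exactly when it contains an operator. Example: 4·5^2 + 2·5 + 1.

G_0=15  [base 2] 2^(2 + 1) + 2^2 + 2 + 1  →[2↦3]→  3^(3 + 1) + 3^3 + 3 + 1 = 112  −1 ⇒ G_1=111
G_1=111  [base 3] 3^(3 + 1) + 3^3 + 3  →[3↦4]→  4^(4 + 1) + 4^4 + 4 = 1284  −1 ⇒ G_2=1283
G_2=1283  [base 4] 4^(4 + 1) + 4^4 + 3  →[4↦5]→  5^(5 + 1) + 5^5 + 3 = 18753  −1 ⇒ G_3=18752

5^(5 + 1) + 5^5 + 2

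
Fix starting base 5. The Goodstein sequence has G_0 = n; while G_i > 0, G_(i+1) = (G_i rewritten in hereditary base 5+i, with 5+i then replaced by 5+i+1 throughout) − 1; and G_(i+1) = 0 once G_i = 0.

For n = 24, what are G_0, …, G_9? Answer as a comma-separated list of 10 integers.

24, 27, 30, 33, 36, 39, 41, 43, 45, 47

G_0 = 24. HB_5(24) = 4·5 + 4. Bump = 28. G_1 = 27.
G_1 = 27. HB_6(27) = 4·6 + 3. Bump = 31. G_2 = 30.
G_2 = 30. HB_7(30) = 4·7 + 2. Bump = 34. G_3 = 33.
G_3 = 33. HB_8(33) = 4·8 + 1. Bump = 37. G_4 = 36.
G_4 = 36. HB_9(36) = 4·9. Bump = 40. G_5 = 39.
G_5 = 39. HB_10(39) = 3·10 + 9. Bump = 42. G_6 = 41.
G_6 = 41. HB_11(41) = 3·11 + 8. Bump = 44. G_7 = 43.
G_7 = 43. HB_12(43) = 3·12 + 7. Bump = 46. G_8 = 45.
G_8 = 45. HB_13(45) = 3·13 + 6. Bump = 48. G_9 = 47.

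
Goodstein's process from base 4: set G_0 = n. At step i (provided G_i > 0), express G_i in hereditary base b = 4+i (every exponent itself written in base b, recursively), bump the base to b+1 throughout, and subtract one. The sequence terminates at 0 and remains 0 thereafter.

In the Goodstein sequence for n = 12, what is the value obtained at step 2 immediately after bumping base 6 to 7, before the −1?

17

i=0: 12 = 3·4 (b=4); 4→5: 3·5 = 15; 15−1 = 14
i=1: 14 = 2·5 + 4 (b=5); 5→6: 2·6 + 4 = 16; 16−1 = 15
i=2: 15 = 2·6 + 3 (b=6); 6→7: 2·7 + 3 = 17; 17−1 = 16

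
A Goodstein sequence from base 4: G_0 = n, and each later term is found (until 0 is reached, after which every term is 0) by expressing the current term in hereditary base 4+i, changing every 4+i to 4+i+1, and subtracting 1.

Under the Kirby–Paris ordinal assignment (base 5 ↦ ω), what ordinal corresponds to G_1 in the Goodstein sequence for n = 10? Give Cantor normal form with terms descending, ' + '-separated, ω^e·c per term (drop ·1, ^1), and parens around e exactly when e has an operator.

ω·2 + 1

G_0=10  [base 4] 2·4 + 2  →[4↦5]→  2·5 + 2 = 12  −1 ⇒ G_1=11
G_1=11  [base 5] 2·5 + 1  →[5↦6]→  2·6 + 1 = 13  −1 ⇒ G_2=12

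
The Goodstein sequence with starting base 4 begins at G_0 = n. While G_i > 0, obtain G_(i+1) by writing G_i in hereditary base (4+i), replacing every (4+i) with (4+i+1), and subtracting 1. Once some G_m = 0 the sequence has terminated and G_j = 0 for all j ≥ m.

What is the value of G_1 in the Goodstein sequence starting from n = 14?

16

G_0 = 14. HB_4(14) = 3·4 + 2. Bump = 17. G_1 = 16.
G_1 = 16. HB_5(16) = 3·5 + 1. Bump = 19. G_2 = 18.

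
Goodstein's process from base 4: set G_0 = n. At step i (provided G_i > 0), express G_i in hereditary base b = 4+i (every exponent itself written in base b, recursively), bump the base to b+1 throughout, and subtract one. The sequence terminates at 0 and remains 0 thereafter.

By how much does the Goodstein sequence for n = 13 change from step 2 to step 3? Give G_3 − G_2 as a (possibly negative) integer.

1

i=0: 13 = 3·4 + 1 (b=4); 4→5: 3·5 + 1 = 16; 16−1 = 15
i=1: 15 = 3·5 (b=5); 5→6: 3·6 = 18; 18−1 = 17
i=2: 17 = 2·6 + 5 (b=6); 6→7: 2·7 + 5 = 19; 19−1 = 18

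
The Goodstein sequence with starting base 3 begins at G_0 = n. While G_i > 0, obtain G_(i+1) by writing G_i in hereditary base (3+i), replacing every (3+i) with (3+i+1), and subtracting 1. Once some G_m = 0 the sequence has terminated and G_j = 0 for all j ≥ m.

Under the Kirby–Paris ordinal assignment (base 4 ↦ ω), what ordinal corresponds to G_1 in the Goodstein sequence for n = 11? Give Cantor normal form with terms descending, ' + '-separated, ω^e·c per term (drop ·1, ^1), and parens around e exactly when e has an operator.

ω^2 + 1

G_0=11  [base 3] 3^2 + 2  →[3↦4]→  4^2 + 2 = 18  −1 ⇒ G_1=17
G_1=17  [base 4] 4^2 + 1  →[4↦5]→  5^2 + 1 = 26  −1 ⇒ G_2=25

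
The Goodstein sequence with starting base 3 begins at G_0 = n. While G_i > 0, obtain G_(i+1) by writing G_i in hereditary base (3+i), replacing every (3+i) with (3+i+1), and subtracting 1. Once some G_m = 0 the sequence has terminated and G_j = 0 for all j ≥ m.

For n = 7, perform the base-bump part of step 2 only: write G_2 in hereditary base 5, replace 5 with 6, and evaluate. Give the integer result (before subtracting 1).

step 0: 7 = 2·3 + 1; sub 4 for 3: 2·4 + 1; = 9; G_1 = 9−1 = 8
step 1: 8 = 2·4; sub 5 for 4: 2·5; = 10; G_2 = 10−1 = 9

10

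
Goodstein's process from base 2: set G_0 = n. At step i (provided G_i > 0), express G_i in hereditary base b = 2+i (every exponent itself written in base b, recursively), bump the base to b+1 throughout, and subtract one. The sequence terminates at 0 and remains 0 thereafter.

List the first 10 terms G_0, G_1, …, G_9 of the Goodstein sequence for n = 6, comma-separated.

6 —HB2→ 2^2 + 2 —bump→ 3^3 + 3 = 30 —(−1)→ 29
29 —HB3→ 3^3 + 2 —bump→ 4^4 + 2 = 258 —(−1)→ 257
257 —HB4→ 4^4 + 1 —bump→ 5^5 + 1 = 3126 —(−1)→ 3125
3125 —HB5→ 5^5 —bump→ 6^6 = 46656 —(−1)→ 46655
46655 —HB6→ 5·6^5 + 5·6^4 + 5·6^3 + 5·6^2 + 5·6 + 5 —bump→ 5·7^5 + 5·7^4 + 5·7^3 + 5·7^2 + 5·7 + 5 = 98040 —(−1)→ 98039
98039 —HB7→ 5·7^5 + 5·7^4 + 5·7^3 + 5·7^2 + 5·7 + 4 —bump→ 5·8^5 + 5·8^4 + 5·8^3 + 5·8^2 + 5·8 + 4 = 187244 —(−1)→ 187243
187243 —HB8→ 5·8^5 + 5·8^4 + 5·8^3 + 5·8^2 + 5·8 + 3 —bump→ 5·9^5 + 5·9^4 + 5·9^3 + 5·9^2 + 5·9 + 3 = 332148 —(−1)→ 332147
332147 —HB9→ 5·9^5 + 5·9^4 + 5·9^3 + 5·9^2 + 5·9 + 2 —bump→ 5·10^5 + 5·10^4 + 5·10^3 + 5·10^2 + 5·10 + 2 = 555552 —(−1)→ 555551
555551 —HB10→ 5·10^5 + 5·10^4 + 5·10^3 + 5·10^2 + 5·10 + 1 —bump→ 5·11^5 + 5·11^4 + 5·11^3 + 5·11^2 + 5·11 + 1 = 885776 —(−1)→ 885775

6, 29, 257, 3125, 46655, 98039, 187243, 332147, 555551, 885775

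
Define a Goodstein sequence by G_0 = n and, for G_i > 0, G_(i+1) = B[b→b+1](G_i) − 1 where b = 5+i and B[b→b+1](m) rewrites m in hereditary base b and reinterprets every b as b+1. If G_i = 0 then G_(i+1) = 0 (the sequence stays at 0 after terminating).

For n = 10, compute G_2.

i=0: 10 = 2·5 (b=5); 5→6: 2·6 = 12; 12−1 = 11
i=1: 11 = 6 + 5 (b=6); 6→7: 7 + 5 = 12; 12−1 = 11
i=2: 11 = 7 + 4 (b=7); 7→8: 8 + 4 = 12; 12−1 = 11

11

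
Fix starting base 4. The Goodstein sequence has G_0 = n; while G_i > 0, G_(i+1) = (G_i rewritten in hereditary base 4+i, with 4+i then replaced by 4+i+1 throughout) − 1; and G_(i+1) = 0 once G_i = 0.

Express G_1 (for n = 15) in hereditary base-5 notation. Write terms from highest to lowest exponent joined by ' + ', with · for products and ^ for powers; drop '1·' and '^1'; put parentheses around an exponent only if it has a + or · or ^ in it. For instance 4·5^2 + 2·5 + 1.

15 —HB4→ 3·4 + 3 —bump→ 3·5 + 3 = 18 —(−1)→ 17
17 —HB5→ 3·5 + 2 —bump→ 3·6 + 2 = 20 —(−1)→ 19

3·5 + 2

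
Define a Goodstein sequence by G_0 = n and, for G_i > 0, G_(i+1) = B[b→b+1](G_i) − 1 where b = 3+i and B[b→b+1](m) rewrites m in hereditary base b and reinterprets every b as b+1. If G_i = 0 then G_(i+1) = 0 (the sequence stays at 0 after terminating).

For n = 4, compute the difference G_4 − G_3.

step 0: 4 = 3 + 1; sub 4 for 3: 4 + 1; = 5; G_1 = 5−1 = 4
step 1: 4 = 4; sub 5 for 4: 5; = 5; G_2 = 5−1 = 4
step 2: 4 = 4; sub 6 for 5: 4; = 4; G_3 = 4−1 = 3
step 3: 3 = 3; sub 7 for 6: 3; = 3; G_4 = 3−1 = 2

-1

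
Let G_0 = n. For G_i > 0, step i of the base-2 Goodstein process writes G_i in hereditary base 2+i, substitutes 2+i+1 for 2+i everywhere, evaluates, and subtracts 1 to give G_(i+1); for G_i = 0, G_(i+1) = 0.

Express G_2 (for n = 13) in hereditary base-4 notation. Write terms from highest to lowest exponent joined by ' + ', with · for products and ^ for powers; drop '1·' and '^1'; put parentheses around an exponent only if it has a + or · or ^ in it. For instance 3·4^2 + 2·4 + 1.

4^(4 + 1) + 3·4^3 + 3·4^2 + 3·4 + 3

G_0=13  [base 2] 2^(2 + 1) + 2^2 + 1  →[2↦3]→  3^(3 + 1) + 3^3 + 1 = 109  −1 ⇒ G_1=108
G_1=108  [base 3] 3^(3 + 1) + 3^3  →[3↦4]→  4^(4 + 1) + 4^4 = 1280  −1 ⇒ G_2=1279
G_2=1279  [base 4] 4^(4 + 1) + 3·4^3 + 3·4^2 + 3·4 + 3  →[4↦5]→  5^(5 + 1) + 3·5^3 + 3·5^2 + 3·5 + 3 = 16093  −1 ⇒ G_3=16092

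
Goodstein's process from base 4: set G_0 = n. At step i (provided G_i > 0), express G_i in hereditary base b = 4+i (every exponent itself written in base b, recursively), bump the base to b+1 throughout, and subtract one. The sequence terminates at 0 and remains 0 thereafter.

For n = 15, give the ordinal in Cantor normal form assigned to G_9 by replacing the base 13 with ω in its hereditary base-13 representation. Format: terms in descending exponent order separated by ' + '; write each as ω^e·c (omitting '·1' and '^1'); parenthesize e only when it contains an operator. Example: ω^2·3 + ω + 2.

ω·2 + 2

i=0: 15 = 3·4 + 3 (b=4); 4→5: 3·5 + 3 = 18; 18−1 = 17
i=1: 17 = 3·5 + 2 (b=5); 5→6: 3·6 + 2 = 20; 20−1 = 19
i=2: 19 = 3·6 + 1 (b=6); 6→7: 3·7 + 1 = 22; 22−1 = 21
i=3: 21 = 3·7 (b=7); 7→8: 3·8 = 24; 24−1 = 23
i=4: 23 = 2·8 + 7 (b=8); 8→9: 2·9 + 7 = 25; 25−1 = 24
i=5: 24 = 2·9 + 6 (b=9); 9→10: 2·10 + 6 = 26; 26−1 = 25
i=6: 25 = 2·10 + 5 (b=10); 10→11: 2·11 + 5 = 27; 27−1 = 26
i=7: 26 = 2·11 + 4 (b=11); 11→12: 2·12 + 4 = 28; 28−1 = 27
i=8: 27 = 2·12 + 3 (b=12); 12→13: 2·13 + 3 = 29; 29−1 = 28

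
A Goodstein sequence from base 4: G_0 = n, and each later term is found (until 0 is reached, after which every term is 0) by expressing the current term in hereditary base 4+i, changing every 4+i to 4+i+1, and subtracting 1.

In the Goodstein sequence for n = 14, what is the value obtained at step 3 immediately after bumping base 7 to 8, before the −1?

base 4: 14 = 3·4 + 2; at 5: 3·5 + 2 = 17; next = 16
base 5: 16 = 3·5 + 1; at 6: 3·6 + 1 = 19; next = 18
base 6: 18 = 3·6; at 7: 3·7 = 21; next = 20
base 7: 20 = 2·7 + 6; at 8: 2·8 + 6 = 22; next = 21

22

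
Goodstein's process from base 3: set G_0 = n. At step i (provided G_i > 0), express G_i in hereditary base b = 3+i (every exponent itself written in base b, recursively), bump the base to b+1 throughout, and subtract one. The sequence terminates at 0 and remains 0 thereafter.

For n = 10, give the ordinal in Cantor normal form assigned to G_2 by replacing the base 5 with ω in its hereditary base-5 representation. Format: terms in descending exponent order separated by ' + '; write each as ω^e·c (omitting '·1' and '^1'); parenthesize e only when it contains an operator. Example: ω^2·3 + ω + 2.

G_0 = 10. HB_3(10) = 3^2 + 1. Bump = 17. G_1 = 16.
G_1 = 16. HB_4(16) = 4^2. Bump = 25. G_2 = 24.
G_2 = 24. HB_5(24) = 4·5 + 4. Bump = 28. G_3 = 27.

ω·4 + 4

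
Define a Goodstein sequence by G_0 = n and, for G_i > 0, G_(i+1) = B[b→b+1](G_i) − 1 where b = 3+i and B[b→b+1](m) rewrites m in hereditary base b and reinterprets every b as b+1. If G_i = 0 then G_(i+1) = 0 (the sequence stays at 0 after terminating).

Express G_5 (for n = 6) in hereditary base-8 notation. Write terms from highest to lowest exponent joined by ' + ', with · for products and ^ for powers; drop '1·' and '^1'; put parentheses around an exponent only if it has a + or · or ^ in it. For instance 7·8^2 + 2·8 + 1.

7

(0) 6|_3 = 2·3 ↦ 2·4|_4 = 8 ⇒ 7
(1) 7|_4 = 4 + 3 ↦ 5 + 3|_5 = 8 ⇒ 7
(2) 7|_5 = 5 + 2 ↦ 6 + 2|_6 = 8 ⇒ 7
(3) 7|_6 = 6 + 1 ↦ 7 + 1|_7 = 8 ⇒ 7
(4) 7|_7 = 7 ↦ 8|_8 = 8 ⇒ 7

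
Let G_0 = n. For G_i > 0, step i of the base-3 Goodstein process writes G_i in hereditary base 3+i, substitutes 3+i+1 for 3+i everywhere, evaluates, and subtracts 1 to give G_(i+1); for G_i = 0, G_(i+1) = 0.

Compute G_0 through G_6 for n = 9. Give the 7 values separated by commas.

9, 15, 17, 19, 21, 23, 24

G_0=9  [base 3] 3^2  →[3↦4]→  4^2 = 16  −1 ⇒ G_1=15
G_1=15  [base 4] 3·4 + 3  →[4↦5]→  3·5 + 3 = 18  −1 ⇒ G_2=17
G_2=17  [base 5] 3·5 + 2  →[5↦6]→  3·6 + 2 = 20  −1 ⇒ G_3=19
G_3=19  [base 6] 3·6 + 1  →[6↦7]→  3·7 + 1 = 22  −1 ⇒ G_4=21
G_4=21  [base 7] 3·7  →[7↦8]→  3·8 = 24  −1 ⇒ G_5=23
G_5=23  [base 8] 2·8 + 7  →[8↦9]→  2·9 + 7 = 25  −1 ⇒ G_6=24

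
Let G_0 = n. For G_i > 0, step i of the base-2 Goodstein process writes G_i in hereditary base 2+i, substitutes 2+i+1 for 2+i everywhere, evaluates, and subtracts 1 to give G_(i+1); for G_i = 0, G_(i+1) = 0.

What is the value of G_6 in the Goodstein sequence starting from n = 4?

139

step 0: 4 = 2^2; sub 3 for 2: 3^3; = 27; G_1 = 27−1 = 26
step 1: 26 = 2·3^2 + 2·3 + 2; sub 4 for 3: 2·4^2 + 2·4 + 2; = 42; G_2 = 42−1 = 41
step 2: 41 = 2·4^2 + 2·4 + 1; sub 5 for 4: 2·5^2 + 2·5 + 1; = 61; G_3 = 61−1 = 60
step 3: 60 = 2·5^2 + 2·5; sub 6 for 5: 2·6^2 + 2·6; = 84; G_4 = 84−1 = 83
step 4: 83 = 2·6^2 + 6 + 5; sub 7 for 6: 2·7^2 + 7 + 5; = 110; G_5 = 110−1 = 109
step 5: 109 = 2·7^2 + 7 + 4; sub 8 for 7: 2·8^2 + 8 + 4; = 140; G_6 = 140−1 = 139
step 6: 139 = 2·8^2 + 8 + 3; sub 9 for 8: 2·9^2 + 9 + 3; = 174; G_7 = 174−1 = 173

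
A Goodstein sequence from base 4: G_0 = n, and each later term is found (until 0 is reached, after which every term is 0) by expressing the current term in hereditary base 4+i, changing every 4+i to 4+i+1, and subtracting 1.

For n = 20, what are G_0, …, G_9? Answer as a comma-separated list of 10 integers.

step 0: 20 = 4^2 + 4; sub 5 for 4: 5^2 + 5; = 30; G_1 = 30−1 = 29
step 1: 29 = 5^2 + 4; sub 6 for 5: 6^2 + 4; = 40; G_2 = 40−1 = 39
step 2: 39 = 6^2 + 3; sub 7 for 6: 7^2 + 3; = 52; G_3 = 52−1 = 51
step 3: 51 = 7^2 + 2; sub 8 for 7: 8^2 + 2; = 66; G_4 = 66−1 = 65
step 4: 65 = 8^2 + 1; sub 9 for 8: 9^2 + 1; = 82; G_5 = 82−1 = 81
step 5: 81 = 9^2; sub 10 for 9: 10^2; = 100; G_6 = 100−1 = 99
step 6: 99 = 9·10 + 9; sub 11 for 10: 9·11 + 9; = 108; G_7 = 108−1 = 107
step 7: 107 = 9·11 + 8; sub 12 for 11: 9·12 + 8; = 116; G_8 = 116−1 = 115
step 8: 115 = 9·12 + 7; sub 13 for 12: 9·13 + 7; = 124; G_9 = 124−1 = 123

20, 29, 39, 51, 65, 81, 99, 107, 115, 123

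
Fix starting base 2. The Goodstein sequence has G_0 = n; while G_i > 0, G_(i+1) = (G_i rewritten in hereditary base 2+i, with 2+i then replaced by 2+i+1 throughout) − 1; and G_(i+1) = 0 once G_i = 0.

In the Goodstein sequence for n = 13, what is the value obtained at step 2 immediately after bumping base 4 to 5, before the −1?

i=0: 13 = 2^(2 + 1) + 2^2 + 1 (b=2); 2→3: 3^(3 + 1) + 3^3 + 1 = 109; 109−1 = 108
i=1: 108 = 3^(3 + 1) + 3^3 (b=3); 3→4: 4^(4 + 1) + 4^4 = 1280; 1280−1 = 1279
i=2: 1279 = 4^(4 + 1) + 3·4^3 + 3·4^2 + 3·4 + 3 (b=4); 4→5: 5^(5 + 1) + 3·5^3 + 3·5^2 + 3·5 + 3 = 16093; 16093−1 = 16092

16093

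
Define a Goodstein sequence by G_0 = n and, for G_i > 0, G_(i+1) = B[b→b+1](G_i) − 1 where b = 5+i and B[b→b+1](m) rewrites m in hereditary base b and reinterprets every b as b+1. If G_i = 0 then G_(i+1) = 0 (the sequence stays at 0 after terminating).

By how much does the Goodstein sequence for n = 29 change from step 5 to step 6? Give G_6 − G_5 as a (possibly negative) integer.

G_0=29  [base 5] 5^2 + 4  →[5↦6]→  6^2 + 4 = 40  −1 ⇒ G_1=39
G_1=39  [base 6] 6^2 + 3  →[6↦7]→  7^2 + 3 = 52  −1 ⇒ G_2=51
G_2=51  [base 7] 7^2 + 2  →[7↦8]→  8^2 + 2 = 66  −1 ⇒ G_3=65
G_3=65  [base 8] 8^2 + 1  →[8↦9]→  9^2 + 1 = 82  −1 ⇒ G_4=81
G_4=81  [base 9] 9^2  →[9↦10]→  10^2 = 100  −1 ⇒ G_5=99
G_5=99  [base 10] 9·10 + 9  →[10↦11]→  9·11 + 9 = 108  −1 ⇒ G_6=107

8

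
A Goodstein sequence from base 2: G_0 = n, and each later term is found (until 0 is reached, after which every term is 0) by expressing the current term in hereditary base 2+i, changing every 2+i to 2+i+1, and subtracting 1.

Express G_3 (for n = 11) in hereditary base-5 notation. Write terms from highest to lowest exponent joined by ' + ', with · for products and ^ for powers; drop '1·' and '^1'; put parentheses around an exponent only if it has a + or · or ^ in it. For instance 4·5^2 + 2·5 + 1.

5^(5 + 1) + 2

[0] 11 ≡ 2^(2 + 1) + 2 + 1 (base 2). Lift 3: 85. −1: 84.
[1] 84 ≡ 3^(3 + 1) + 3 (base 3). Lift 4: 1028. −1: 1027.
[2] 1027 ≡ 4^(4 + 1) + 3 (base 4). Lift 5: 15628. −1: 15627.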